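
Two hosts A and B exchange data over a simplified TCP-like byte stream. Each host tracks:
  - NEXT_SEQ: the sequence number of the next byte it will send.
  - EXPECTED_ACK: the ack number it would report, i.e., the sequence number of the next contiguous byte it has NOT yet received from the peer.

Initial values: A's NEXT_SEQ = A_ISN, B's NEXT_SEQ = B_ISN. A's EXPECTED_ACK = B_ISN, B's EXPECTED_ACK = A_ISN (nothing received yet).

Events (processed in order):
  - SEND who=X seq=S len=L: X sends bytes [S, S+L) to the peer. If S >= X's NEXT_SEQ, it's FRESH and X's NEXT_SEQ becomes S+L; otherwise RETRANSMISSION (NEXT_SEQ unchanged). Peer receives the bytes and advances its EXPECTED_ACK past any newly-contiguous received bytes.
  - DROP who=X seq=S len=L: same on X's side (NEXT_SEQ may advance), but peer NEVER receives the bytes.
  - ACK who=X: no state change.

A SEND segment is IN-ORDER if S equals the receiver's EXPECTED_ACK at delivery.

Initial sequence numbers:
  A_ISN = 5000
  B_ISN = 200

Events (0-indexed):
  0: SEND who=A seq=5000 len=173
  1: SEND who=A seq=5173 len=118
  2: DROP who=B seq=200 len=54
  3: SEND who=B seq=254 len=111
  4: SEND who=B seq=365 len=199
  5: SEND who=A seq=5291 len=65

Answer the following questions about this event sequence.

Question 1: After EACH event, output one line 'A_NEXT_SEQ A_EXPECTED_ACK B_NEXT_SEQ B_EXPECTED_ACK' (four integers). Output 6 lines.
5173 200 200 5173
5291 200 200 5291
5291 200 254 5291
5291 200 365 5291
5291 200 564 5291
5356 200 564 5356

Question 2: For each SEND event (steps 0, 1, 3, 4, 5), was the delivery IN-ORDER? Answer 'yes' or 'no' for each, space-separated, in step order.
Answer: yes yes no no yes

Derivation:
Step 0: SEND seq=5000 -> in-order
Step 1: SEND seq=5173 -> in-order
Step 3: SEND seq=254 -> out-of-order
Step 4: SEND seq=365 -> out-of-order
Step 5: SEND seq=5291 -> in-order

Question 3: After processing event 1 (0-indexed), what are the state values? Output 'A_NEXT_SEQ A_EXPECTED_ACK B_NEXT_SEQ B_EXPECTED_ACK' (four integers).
After event 0: A_seq=5173 A_ack=200 B_seq=200 B_ack=5173
After event 1: A_seq=5291 A_ack=200 B_seq=200 B_ack=5291

5291 200 200 5291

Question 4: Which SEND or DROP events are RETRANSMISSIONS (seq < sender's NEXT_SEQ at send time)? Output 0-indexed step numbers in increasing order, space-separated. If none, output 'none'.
Answer: none

Derivation:
Step 0: SEND seq=5000 -> fresh
Step 1: SEND seq=5173 -> fresh
Step 2: DROP seq=200 -> fresh
Step 3: SEND seq=254 -> fresh
Step 4: SEND seq=365 -> fresh
Step 5: SEND seq=5291 -> fresh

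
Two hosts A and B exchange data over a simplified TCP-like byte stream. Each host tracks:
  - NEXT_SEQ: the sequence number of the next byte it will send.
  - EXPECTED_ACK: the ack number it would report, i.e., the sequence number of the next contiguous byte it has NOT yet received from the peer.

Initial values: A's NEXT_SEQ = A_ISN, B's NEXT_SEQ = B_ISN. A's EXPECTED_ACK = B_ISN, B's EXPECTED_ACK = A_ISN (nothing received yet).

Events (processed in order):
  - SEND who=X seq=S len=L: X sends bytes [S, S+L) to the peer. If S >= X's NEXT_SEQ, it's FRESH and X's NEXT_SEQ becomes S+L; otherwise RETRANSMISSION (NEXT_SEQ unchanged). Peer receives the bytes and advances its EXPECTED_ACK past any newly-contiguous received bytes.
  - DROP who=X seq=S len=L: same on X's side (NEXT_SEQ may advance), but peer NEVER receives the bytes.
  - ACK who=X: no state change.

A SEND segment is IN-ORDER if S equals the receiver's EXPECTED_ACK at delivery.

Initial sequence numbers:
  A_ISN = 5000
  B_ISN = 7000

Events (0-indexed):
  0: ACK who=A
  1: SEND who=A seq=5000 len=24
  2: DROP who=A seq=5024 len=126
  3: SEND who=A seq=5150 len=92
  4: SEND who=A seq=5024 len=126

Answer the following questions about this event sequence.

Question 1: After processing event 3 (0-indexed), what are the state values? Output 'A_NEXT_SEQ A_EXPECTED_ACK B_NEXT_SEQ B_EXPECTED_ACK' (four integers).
After event 0: A_seq=5000 A_ack=7000 B_seq=7000 B_ack=5000
After event 1: A_seq=5024 A_ack=7000 B_seq=7000 B_ack=5024
After event 2: A_seq=5150 A_ack=7000 B_seq=7000 B_ack=5024
After event 3: A_seq=5242 A_ack=7000 B_seq=7000 B_ack=5024

5242 7000 7000 5024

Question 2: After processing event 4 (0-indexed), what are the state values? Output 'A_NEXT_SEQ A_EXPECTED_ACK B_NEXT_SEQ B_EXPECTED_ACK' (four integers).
After event 0: A_seq=5000 A_ack=7000 B_seq=7000 B_ack=5000
After event 1: A_seq=5024 A_ack=7000 B_seq=7000 B_ack=5024
After event 2: A_seq=5150 A_ack=7000 B_seq=7000 B_ack=5024
After event 3: A_seq=5242 A_ack=7000 B_seq=7000 B_ack=5024
After event 4: A_seq=5242 A_ack=7000 B_seq=7000 B_ack=5242

5242 7000 7000 5242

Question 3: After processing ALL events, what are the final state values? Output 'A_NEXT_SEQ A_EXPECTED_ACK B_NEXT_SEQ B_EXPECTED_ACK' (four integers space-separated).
Answer: 5242 7000 7000 5242

Derivation:
After event 0: A_seq=5000 A_ack=7000 B_seq=7000 B_ack=5000
After event 1: A_seq=5024 A_ack=7000 B_seq=7000 B_ack=5024
After event 2: A_seq=5150 A_ack=7000 B_seq=7000 B_ack=5024
After event 3: A_seq=5242 A_ack=7000 B_seq=7000 B_ack=5024
After event 4: A_seq=5242 A_ack=7000 B_seq=7000 B_ack=5242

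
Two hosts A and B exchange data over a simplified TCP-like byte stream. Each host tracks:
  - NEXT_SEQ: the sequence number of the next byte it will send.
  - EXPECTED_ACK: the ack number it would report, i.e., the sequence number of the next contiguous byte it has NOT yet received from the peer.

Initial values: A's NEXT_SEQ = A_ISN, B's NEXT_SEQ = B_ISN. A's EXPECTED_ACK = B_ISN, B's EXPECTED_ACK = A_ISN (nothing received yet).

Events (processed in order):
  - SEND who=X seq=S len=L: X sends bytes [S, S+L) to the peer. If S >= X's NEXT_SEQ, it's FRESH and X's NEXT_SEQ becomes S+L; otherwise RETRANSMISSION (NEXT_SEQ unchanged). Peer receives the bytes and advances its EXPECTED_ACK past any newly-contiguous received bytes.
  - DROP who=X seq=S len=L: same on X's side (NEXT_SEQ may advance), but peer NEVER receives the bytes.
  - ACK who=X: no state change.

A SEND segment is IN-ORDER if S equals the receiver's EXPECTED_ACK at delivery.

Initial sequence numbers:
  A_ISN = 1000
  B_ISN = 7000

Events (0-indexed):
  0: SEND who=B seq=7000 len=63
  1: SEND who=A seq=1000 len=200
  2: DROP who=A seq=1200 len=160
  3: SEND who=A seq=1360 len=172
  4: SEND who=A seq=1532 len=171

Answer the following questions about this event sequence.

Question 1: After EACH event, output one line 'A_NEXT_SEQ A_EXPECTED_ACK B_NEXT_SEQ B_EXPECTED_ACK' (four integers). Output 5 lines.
1000 7063 7063 1000
1200 7063 7063 1200
1360 7063 7063 1200
1532 7063 7063 1200
1703 7063 7063 1200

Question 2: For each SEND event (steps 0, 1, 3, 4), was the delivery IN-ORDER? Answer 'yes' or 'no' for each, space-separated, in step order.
Answer: yes yes no no

Derivation:
Step 0: SEND seq=7000 -> in-order
Step 1: SEND seq=1000 -> in-order
Step 3: SEND seq=1360 -> out-of-order
Step 4: SEND seq=1532 -> out-of-order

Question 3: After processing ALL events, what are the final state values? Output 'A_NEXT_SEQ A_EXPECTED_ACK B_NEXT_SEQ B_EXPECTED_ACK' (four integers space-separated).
After event 0: A_seq=1000 A_ack=7063 B_seq=7063 B_ack=1000
After event 1: A_seq=1200 A_ack=7063 B_seq=7063 B_ack=1200
After event 2: A_seq=1360 A_ack=7063 B_seq=7063 B_ack=1200
After event 3: A_seq=1532 A_ack=7063 B_seq=7063 B_ack=1200
After event 4: A_seq=1703 A_ack=7063 B_seq=7063 B_ack=1200

Answer: 1703 7063 7063 1200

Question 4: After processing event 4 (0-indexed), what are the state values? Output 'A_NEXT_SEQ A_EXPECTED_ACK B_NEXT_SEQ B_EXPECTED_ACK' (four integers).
After event 0: A_seq=1000 A_ack=7063 B_seq=7063 B_ack=1000
After event 1: A_seq=1200 A_ack=7063 B_seq=7063 B_ack=1200
After event 2: A_seq=1360 A_ack=7063 B_seq=7063 B_ack=1200
After event 3: A_seq=1532 A_ack=7063 B_seq=7063 B_ack=1200
After event 4: A_seq=1703 A_ack=7063 B_seq=7063 B_ack=1200

1703 7063 7063 1200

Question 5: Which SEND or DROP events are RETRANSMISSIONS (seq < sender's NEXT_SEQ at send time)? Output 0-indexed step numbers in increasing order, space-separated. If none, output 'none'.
Answer: none

Derivation:
Step 0: SEND seq=7000 -> fresh
Step 1: SEND seq=1000 -> fresh
Step 2: DROP seq=1200 -> fresh
Step 3: SEND seq=1360 -> fresh
Step 4: SEND seq=1532 -> fresh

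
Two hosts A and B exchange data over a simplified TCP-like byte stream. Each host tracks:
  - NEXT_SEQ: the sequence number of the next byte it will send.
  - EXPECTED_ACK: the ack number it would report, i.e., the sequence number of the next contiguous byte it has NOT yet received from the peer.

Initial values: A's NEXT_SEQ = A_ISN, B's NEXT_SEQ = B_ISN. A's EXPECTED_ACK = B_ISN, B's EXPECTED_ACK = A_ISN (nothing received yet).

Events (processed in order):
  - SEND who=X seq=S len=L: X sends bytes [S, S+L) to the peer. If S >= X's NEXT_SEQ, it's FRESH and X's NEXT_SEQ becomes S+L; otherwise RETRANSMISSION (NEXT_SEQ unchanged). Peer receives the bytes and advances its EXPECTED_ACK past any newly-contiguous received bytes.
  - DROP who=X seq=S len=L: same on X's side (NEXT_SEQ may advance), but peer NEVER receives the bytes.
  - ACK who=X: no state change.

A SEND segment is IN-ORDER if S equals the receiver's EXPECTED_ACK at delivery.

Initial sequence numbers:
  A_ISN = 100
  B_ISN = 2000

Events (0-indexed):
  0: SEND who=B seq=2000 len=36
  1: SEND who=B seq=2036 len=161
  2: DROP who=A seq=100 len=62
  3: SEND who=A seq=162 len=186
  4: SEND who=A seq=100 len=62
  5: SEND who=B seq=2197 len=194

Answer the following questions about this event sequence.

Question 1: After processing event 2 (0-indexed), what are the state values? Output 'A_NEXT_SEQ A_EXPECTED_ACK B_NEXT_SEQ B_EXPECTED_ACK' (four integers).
After event 0: A_seq=100 A_ack=2036 B_seq=2036 B_ack=100
After event 1: A_seq=100 A_ack=2197 B_seq=2197 B_ack=100
After event 2: A_seq=162 A_ack=2197 B_seq=2197 B_ack=100

162 2197 2197 100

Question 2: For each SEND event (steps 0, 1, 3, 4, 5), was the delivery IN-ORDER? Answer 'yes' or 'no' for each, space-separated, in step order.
Step 0: SEND seq=2000 -> in-order
Step 1: SEND seq=2036 -> in-order
Step 3: SEND seq=162 -> out-of-order
Step 4: SEND seq=100 -> in-order
Step 5: SEND seq=2197 -> in-order

Answer: yes yes no yes yes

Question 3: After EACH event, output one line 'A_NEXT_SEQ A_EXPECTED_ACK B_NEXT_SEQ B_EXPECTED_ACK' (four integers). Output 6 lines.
100 2036 2036 100
100 2197 2197 100
162 2197 2197 100
348 2197 2197 100
348 2197 2197 348
348 2391 2391 348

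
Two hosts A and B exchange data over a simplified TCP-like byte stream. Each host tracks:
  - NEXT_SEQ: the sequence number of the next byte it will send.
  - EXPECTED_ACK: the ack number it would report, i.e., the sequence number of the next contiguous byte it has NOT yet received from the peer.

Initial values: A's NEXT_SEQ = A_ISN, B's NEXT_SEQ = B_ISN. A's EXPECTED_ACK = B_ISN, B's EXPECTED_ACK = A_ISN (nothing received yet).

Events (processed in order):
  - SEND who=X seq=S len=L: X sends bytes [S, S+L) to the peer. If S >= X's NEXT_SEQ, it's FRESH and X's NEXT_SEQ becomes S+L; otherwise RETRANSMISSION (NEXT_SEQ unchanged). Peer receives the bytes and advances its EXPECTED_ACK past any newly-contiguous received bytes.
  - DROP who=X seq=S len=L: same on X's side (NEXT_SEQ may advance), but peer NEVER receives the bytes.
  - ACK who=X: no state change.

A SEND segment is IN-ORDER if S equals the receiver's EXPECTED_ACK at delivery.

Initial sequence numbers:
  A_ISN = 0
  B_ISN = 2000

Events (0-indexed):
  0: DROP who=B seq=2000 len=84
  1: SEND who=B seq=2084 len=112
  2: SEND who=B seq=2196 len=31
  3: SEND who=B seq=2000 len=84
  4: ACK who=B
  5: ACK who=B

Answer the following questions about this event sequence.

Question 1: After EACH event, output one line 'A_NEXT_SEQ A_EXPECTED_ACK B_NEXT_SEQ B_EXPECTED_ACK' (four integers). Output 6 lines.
0 2000 2084 0
0 2000 2196 0
0 2000 2227 0
0 2227 2227 0
0 2227 2227 0
0 2227 2227 0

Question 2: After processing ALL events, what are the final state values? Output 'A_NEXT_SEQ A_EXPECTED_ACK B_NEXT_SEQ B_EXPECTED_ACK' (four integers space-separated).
After event 0: A_seq=0 A_ack=2000 B_seq=2084 B_ack=0
After event 1: A_seq=0 A_ack=2000 B_seq=2196 B_ack=0
After event 2: A_seq=0 A_ack=2000 B_seq=2227 B_ack=0
After event 3: A_seq=0 A_ack=2227 B_seq=2227 B_ack=0
After event 4: A_seq=0 A_ack=2227 B_seq=2227 B_ack=0
After event 5: A_seq=0 A_ack=2227 B_seq=2227 B_ack=0

Answer: 0 2227 2227 0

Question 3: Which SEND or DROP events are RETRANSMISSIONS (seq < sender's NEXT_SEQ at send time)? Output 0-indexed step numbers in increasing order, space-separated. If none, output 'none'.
Step 0: DROP seq=2000 -> fresh
Step 1: SEND seq=2084 -> fresh
Step 2: SEND seq=2196 -> fresh
Step 3: SEND seq=2000 -> retransmit

Answer: 3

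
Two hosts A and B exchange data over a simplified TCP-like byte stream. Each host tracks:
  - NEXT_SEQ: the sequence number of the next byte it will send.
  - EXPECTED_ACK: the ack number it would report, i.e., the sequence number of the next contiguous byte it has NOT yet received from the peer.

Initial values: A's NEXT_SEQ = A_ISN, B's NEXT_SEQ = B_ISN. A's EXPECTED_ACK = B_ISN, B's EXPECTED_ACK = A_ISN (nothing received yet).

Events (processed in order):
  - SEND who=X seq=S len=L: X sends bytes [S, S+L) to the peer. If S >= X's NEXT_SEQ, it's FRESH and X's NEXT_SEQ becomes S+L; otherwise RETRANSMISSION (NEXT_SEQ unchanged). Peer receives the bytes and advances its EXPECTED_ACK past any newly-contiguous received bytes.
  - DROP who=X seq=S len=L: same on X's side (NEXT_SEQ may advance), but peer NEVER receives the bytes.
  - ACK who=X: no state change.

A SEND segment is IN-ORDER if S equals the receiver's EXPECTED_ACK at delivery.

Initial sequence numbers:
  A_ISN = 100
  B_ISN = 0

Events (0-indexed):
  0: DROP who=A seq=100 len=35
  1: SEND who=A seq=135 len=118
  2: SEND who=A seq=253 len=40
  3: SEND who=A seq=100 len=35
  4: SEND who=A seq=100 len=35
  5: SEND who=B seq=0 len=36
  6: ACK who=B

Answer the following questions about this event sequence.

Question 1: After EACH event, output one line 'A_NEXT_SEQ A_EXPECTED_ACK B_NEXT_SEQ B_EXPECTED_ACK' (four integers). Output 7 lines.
135 0 0 100
253 0 0 100
293 0 0 100
293 0 0 293
293 0 0 293
293 36 36 293
293 36 36 293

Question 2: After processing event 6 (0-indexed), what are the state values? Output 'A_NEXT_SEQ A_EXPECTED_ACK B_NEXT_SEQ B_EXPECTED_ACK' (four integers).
After event 0: A_seq=135 A_ack=0 B_seq=0 B_ack=100
After event 1: A_seq=253 A_ack=0 B_seq=0 B_ack=100
After event 2: A_seq=293 A_ack=0 B_seq=0 B_ack=100
After event 3: A_seq=293 A_ack=0 B_seq=0 B_ack=293
After event 4: A_seq=293 A_ack=0 B_seq=0 B_ack=293
After event 5: A_seq=293 A_ack=36 B_seq=36 B_ack=293
After event 6: A_seq=293 A_ack=36 B_seq=36 B_ack=293

293 36 36 293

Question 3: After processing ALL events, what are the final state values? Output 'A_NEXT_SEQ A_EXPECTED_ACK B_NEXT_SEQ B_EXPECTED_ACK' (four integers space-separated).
Answer: 293 36 36 293

Derivation:
After event 0: A_seq=135 A_ack=0 B_seq=0 B_ack=100
After event 1: A_seq=253 A_ack=0 B_seq=0 B_ack=100
After event 2: A_seq=293 A_ack=0 B_seq=0 B_ack=100
After event 3: A_seq=293 A_ack=0 B_seq=0 B_ack=293
After event 4: A_seq=293 A_ack=0 B_seq=0 B_ack=293
After event 5: A_seq=293 A_ack=36 B_seq=36 B_ack=293
After event 6: A_seq=293 A_ack=36 B_seq=36 B_ack=293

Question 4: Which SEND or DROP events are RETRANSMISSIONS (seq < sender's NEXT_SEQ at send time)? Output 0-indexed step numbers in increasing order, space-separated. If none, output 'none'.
Answer: 3 4

Derivation:
Step 0: DROP seq=100 -> fresh
Step 1: SEND seq=135 -> fresh
Step 2: SEND seq=253 -> fresh
Step 3: SEND seq=100 -> retransmit
Step 4: SEND seq=100 -> retransmit
Step 5: SEND seq=0 -> fresh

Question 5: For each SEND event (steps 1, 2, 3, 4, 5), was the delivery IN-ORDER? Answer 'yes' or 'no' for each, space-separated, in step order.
Step 1: SEND seq=135 -> out-of-order
Step 2: SEND seq=253 -> out-of-order
Step 3: SEND seq=100 -> in-order
Step 4: SEND seq=100 -> out-of-order
Step 5: SEND seq=0 -> in-order

Answer: no no yes no yes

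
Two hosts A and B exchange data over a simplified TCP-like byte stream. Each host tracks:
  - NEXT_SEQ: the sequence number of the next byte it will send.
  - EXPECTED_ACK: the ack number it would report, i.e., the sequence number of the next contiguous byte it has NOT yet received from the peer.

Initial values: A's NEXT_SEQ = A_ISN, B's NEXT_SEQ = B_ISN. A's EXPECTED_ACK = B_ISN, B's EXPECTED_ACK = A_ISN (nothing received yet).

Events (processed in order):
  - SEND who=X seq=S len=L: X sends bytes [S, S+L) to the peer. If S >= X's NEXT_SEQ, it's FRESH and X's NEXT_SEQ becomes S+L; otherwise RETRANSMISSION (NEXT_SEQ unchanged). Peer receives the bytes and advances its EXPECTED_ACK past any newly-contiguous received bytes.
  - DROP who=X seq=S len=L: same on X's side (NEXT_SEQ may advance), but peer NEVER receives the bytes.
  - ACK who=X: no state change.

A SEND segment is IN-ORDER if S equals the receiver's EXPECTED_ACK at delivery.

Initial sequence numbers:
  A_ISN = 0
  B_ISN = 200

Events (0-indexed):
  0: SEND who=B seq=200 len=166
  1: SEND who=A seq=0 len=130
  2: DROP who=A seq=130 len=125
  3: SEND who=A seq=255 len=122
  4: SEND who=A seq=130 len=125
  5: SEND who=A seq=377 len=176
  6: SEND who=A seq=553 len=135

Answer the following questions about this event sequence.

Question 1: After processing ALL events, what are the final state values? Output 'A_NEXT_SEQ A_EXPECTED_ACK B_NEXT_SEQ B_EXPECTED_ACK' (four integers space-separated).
After event 0: A_seq=0 A_ack=366 B_seq=366 B_ack=0
After event 1: A_seq=130 A_ack=366 B_seq=366 B_ack=130
After event 2: A_seq=255 A_ack=366 B_seq=366 B_ack=130
After event 3: A_seq=377 A_ack=366 B_seq=366 B_ack=130
After event 4: A_seq=377 A_ack=366 B_seq=366 B_ack=377
After event 5: A_seq=553 A_ack=366 B_seq=366 B_ack=553
After event 6: A_seq=688 A_ack=366 B_seq=366 B_ack=688

Answer: 688 366 366 688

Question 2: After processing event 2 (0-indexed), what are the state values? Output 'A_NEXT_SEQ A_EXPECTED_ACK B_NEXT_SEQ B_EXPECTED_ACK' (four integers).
After event 0: A_seq=0 A_ack=366 B_seq=366 B_ack=0
After event 1: A_seq=130 A_ack=366 B_seq=366 B_ack=130
After event 2: A_seq=255 A_ack=366 B_seq=366 B_ack=130

255 366 366 130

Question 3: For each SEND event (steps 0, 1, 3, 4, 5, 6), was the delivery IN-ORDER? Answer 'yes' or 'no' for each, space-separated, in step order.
Answer: yes yes no yes yes yes

Derivation:
Step 0: SEND seq=200 -> in-order
Step 1: SEND seq=0 -> in-order
Step 3: SEND seq=255 -> out-of-order
Step 4: SEND seq=130 -> in-order
Step 5: SEND seq=377 -> in-order
Step 6: SEND seq=553 -> in-order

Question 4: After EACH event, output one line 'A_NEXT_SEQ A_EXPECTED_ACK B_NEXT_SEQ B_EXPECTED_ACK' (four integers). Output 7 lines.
0 366 366 0
130 366 366 130
255 366 366 130
377 366 366 130
377 366 366 377
553 366 366 553
688 366 366 688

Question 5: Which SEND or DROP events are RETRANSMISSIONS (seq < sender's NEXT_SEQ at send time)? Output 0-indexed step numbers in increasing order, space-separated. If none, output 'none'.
Answer: 4

Derivation:
Step 0: SEND seq=200 -> fresh
Step 1: SEND seq=0 -> fresh
Step 2: DROP seq=130 -> fresh
Step 3: SEND seq=255 -> fresh
Step 4: SEND seq=130 -> retransmit
Step 5: SEND seq=377 -> fresh
Step 6: SEND seq=553 -> fresh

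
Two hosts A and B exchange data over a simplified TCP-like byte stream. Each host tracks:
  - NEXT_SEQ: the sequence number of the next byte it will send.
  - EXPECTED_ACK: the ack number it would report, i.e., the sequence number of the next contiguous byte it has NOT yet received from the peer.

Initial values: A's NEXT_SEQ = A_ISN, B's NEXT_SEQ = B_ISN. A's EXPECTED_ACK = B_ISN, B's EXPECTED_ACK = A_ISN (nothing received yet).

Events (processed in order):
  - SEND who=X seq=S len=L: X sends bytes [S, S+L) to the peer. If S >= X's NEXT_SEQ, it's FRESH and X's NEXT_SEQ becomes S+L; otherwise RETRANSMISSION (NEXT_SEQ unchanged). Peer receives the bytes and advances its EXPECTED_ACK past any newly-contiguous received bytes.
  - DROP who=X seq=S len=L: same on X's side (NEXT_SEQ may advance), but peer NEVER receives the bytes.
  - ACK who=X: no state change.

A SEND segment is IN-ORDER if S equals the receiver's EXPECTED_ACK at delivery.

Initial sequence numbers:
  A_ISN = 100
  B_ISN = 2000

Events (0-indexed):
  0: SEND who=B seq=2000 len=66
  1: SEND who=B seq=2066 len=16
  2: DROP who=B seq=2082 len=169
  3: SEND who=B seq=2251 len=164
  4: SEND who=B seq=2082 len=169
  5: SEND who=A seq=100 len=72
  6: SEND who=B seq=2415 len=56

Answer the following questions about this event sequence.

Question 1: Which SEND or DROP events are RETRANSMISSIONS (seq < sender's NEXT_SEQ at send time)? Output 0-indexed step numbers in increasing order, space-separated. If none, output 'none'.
Answer: 4

Derivation:
Step 0: SEND seq=2000 -> fresh
Step 1: SEND seq=2066 -> fresh
Step 2: DROP seq=2082 -> fresh
Step 3: SEND seq=2251 -> fresh
Step 4: SEND seq=2082 -> retransmit
Step 5: SEND seq=100 -> fresh
Step 6: SEND seq=2415 -> fresh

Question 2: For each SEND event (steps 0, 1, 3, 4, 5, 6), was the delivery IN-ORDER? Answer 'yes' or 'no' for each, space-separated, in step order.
Answer: yes yes no yes yes yes

Derivation:
Step 0: SEND seq=2000 -> in-order
Step 1: SEND seq=2066 -> in-order
Step 3: SEND seq=2251 -> out-of-order
Step 4: SEND seq=2082 -> in-order
Step 5: SEND seq=100 -> in-order
Step 6: SEND seq=2415 -> in-order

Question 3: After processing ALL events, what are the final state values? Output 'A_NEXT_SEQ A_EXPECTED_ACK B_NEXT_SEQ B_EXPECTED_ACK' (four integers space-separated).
Answer: 172 2471 2471 172

Derivation:
After event 0: A_seq=100 A_ack=2066 B_seq=2066 B_ack=100
After event 1: A_seq=100 A_ack=2082 B_seq=2082 B_ack=100
After event 2: A_seq=100 A_ack=2082 B_seq=2251 B_ack=100
After event 3: A_seq=100 A_ack=2082 B_seq=2415 B_ack=100
After event 4: A_seq=100 A_ack=2415 B_seq=2415 B_ack=100
After event 5: A_seq=172 A_ack=2415 B_seq=2415 B_ack=172
After event 6: A_seq=172 A_ack=2471 B_seq=2471 B_ack=172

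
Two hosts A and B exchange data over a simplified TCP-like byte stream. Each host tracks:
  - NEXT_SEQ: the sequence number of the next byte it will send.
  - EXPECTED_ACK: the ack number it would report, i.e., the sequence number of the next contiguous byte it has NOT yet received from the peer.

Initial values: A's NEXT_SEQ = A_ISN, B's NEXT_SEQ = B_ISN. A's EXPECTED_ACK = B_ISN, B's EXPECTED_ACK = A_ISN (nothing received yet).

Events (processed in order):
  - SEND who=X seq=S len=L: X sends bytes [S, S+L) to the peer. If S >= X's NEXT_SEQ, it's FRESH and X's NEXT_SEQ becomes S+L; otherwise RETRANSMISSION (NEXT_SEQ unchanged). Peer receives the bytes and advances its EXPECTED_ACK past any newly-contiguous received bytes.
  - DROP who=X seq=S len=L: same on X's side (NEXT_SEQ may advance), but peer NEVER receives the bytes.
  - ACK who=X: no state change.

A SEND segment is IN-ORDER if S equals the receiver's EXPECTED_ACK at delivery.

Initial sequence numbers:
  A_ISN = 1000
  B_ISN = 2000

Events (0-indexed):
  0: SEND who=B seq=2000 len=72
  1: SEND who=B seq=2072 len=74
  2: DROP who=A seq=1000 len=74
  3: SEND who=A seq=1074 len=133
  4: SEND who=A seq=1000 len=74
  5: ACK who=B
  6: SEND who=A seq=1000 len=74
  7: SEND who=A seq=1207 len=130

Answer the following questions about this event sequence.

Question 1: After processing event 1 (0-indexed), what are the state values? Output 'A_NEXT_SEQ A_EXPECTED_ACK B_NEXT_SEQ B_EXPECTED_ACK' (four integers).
After event 0: A_seq=1000 A_ack=2072 B_seq=2072 B_ack=1000
After event 1: A_seq=1000 A_ack=2146 B_seq=2146 B_ack=1000

1000 2146 2146 1000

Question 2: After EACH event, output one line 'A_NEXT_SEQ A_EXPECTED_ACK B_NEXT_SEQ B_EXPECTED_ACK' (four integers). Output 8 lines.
1000 2072 2072 1000
1000 2146 2146 1000
1074 2146 2146 1000
1207 2146 2146 1000
1207 2146 2146 1207
1207 2146 2146 1207
1207 2146 2146 1207
1337 2146 2146 1337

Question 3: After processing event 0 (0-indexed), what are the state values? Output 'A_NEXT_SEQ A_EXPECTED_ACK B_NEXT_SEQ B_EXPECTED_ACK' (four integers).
After event 0: A_seq=1000 A_ack=2072 B_seq=2072 B_ack=1000

1000 2072 2072 1000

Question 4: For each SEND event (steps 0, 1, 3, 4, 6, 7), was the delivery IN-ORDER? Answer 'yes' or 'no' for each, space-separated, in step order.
Step 0: SEND seq=2000 -> in-order
Step 1: SEND seq=2072 -> in-order
Step 3: SEND seq=1074 -> out-of-order
Step 4: SEND seq=1000 -> in-order
Step 6: SEND seq=1000 -> out-of-order
Step 7: SEND seq=1207 -> in-order

Answer: yes yes no yes no yes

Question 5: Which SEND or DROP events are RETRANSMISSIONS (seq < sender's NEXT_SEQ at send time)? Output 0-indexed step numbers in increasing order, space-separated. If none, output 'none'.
Step 0: SEND seq=2000 -> fresh
Step 1: SEND seq=2072 -> fresh
Step 2: DROP seq=1000 -> fresh
Step 3: SEND seq=1074 -> fresh
Step 4: SEND seq=1000 -> retransmit
Step 6: SEND seq=1000 -> retransmit
Step 7: SEND seq=1207 -> fresh

Answer: 4 6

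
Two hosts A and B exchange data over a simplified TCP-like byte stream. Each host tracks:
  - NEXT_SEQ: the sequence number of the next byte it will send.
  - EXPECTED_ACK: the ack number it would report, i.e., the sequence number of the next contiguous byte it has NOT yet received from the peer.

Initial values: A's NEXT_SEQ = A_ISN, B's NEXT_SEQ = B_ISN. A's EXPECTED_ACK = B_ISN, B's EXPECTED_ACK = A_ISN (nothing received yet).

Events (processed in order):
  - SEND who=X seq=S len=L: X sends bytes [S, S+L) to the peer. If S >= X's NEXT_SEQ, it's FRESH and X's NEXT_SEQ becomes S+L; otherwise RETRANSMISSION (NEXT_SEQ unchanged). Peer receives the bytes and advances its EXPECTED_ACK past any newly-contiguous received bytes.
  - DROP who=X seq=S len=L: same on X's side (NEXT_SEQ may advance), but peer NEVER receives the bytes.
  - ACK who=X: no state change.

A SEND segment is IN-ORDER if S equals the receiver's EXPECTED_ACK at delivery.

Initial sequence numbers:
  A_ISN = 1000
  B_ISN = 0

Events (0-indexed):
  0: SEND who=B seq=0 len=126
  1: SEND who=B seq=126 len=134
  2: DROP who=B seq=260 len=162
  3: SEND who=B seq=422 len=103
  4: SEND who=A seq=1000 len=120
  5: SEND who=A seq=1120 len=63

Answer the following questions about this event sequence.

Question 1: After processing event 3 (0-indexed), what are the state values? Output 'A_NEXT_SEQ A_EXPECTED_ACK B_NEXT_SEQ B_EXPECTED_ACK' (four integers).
After event 0: A_seq=1000 A_ack=126 B_seq=126 B_ack=1000
After event 1: A_seq=1000 A_ack=260 B_seq=260 B_ack=1000
After event 2: A_seq=1000 A_ack=260 B_seq=422 B_ack=1000
After event 3: A_seq=1000 A_ack=260 B_seq=525 B_ack=1000

1000 260 525 1000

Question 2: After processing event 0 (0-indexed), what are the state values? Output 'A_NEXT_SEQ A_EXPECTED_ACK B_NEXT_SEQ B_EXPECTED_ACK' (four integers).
After event 0: A_seq=1000 A_ack=126 B_seq=126 B_ack=1000

1000 126 126 1000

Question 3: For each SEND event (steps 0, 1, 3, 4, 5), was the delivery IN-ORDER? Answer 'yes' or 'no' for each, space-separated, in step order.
Step 0: SEND seq=0 -> in-order
Step 1: SEND seq=126 -> in-order
Step 3: SEND seq=422 -> out-of-order
Step 4: SEND seq=1000 -> in-order
Step 5: SEND seq=1120 -> in-order

Answer: yes yes no yes yes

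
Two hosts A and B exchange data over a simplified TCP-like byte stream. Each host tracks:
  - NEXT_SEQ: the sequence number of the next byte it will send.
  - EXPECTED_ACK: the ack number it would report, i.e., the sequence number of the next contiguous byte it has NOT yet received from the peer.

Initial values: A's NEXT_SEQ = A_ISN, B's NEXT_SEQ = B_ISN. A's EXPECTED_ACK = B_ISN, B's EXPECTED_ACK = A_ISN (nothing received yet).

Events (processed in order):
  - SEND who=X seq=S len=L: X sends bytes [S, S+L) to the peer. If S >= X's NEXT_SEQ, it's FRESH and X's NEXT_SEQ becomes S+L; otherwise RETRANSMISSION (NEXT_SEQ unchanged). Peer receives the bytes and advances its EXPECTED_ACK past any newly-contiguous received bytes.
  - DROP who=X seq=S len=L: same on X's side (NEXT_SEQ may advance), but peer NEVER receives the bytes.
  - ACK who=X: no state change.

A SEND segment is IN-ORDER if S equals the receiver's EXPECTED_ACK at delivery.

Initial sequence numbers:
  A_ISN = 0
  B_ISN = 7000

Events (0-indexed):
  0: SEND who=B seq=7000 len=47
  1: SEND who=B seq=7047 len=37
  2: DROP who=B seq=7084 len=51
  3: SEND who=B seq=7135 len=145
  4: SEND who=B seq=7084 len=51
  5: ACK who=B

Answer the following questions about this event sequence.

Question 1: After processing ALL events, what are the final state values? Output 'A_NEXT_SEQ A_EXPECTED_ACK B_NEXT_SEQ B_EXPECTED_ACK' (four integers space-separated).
Answer: 0 7280 7280 0

Derivation:
After event 0: A_seq=0 A_ack=7047 B_seq=7047 B_ack=0
After event 1: A_seq=0 A_ack=7084 B_seq=7084 B_ack=0
After event 2: A_seq=0 A_ack=7084 B_seq=7135 B_ack=0
After event 3: A_seq=0 A_ack=7084 B_seq=7280 B_ack=0
After event 4: A_seq=0 A_ack=7280 B_seq=7280 B_ack=0
After event 5: A_seq=0 A_ack=7280 B_seq=7280 B_ack=0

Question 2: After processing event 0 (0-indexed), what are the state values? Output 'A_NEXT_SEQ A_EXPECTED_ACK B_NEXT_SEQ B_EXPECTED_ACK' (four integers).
After event 0: A_seq=0 A_ack=7047 B_seq=7047 B_ack=0

0 7047 7047 0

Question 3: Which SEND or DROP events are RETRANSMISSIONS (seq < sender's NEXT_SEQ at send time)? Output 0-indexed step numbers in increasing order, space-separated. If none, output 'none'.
Step 0: SEND seq=7000 -> fresh
Step 1: SEND seq=7047 -> fresh
Step 2: DROP seq=7084 -> fresh
Step 3: SEND seq=7135 -> fresh
Step 4: SEND seq=7084 -> retransmit

Answer: 4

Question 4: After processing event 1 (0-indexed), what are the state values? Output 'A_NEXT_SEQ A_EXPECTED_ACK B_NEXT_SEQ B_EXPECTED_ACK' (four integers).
After event 0: A_seq=0 A_ack=7047 B_seq=7047 B_ack=0
After event 1: A_seq=0 A_ack=7084 B_seq=7084 B_ack=0

0 7084 7084 0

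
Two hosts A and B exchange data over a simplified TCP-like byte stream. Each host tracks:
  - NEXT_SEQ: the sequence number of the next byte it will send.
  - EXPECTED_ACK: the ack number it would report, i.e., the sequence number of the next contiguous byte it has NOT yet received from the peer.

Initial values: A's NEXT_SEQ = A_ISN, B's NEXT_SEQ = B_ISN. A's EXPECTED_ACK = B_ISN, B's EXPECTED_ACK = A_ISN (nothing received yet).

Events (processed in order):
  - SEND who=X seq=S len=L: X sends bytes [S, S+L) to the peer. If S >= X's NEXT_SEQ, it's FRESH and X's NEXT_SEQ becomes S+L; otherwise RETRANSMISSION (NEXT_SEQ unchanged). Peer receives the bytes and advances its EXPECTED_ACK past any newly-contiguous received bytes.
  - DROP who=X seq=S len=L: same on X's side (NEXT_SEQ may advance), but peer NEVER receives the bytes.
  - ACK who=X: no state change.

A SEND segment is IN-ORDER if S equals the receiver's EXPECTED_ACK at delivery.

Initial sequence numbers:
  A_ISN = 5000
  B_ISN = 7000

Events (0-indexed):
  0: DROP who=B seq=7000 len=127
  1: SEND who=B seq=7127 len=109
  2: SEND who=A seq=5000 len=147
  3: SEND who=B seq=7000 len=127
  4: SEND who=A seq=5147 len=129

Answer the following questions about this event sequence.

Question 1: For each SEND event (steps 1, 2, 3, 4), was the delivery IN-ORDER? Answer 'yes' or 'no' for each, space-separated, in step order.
Step 1: SEND seq=7127 -> out-of-order
Step 2: SEND seq=5000 -> in-order
Step 3: SEND seq=7000 -> in-order
Step 4: SEND seq=5147 -> in-order

Answer: no yes yes yes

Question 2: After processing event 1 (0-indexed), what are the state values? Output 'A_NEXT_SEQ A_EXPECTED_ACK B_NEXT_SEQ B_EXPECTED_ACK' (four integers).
After event 0: A_seq=5000 A_ack=7000 B_seq=7127 B_ack=5000
After event 1: A_seq=5000 A_ack=7000 B_seq=7236 B_ack=5000

5000 7000 7236 5000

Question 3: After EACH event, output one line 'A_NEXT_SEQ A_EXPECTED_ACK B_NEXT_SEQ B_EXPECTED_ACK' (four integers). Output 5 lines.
5000 7000 7127 5000
5000 7000 7236 5000
5147 7000 7236 5147
5147 7236 7236 5147
5276 7236 7236 5276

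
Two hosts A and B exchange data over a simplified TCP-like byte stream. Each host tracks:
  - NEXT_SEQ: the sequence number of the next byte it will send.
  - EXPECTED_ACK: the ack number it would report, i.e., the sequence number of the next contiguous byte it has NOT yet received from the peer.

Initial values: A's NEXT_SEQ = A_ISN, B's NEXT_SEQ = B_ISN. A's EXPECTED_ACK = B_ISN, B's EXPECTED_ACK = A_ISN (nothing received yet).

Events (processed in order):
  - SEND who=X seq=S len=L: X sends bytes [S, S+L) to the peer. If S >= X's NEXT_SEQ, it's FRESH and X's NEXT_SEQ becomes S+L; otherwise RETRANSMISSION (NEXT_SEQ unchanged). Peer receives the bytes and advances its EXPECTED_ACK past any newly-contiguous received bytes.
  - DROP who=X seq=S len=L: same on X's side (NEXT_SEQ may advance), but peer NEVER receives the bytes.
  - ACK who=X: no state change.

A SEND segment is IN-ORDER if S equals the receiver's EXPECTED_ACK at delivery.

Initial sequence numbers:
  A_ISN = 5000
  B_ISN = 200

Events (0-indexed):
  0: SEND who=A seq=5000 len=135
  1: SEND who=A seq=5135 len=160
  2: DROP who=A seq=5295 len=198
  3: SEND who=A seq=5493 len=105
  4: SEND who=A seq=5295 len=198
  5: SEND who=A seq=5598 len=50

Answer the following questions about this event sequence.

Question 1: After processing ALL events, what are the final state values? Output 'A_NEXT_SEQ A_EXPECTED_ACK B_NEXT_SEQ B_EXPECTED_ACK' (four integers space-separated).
Answer: 5648 200 200 5648

Derivation:
After event 0: A_seq=5135 A_ack=200 B_seq=200 B_ack=5135
After event 1: A_seq=5295 A_ack=200 B_seq=200 B_ack=5295
After event 2: A_seq=5493 A_ack=200 B_seq=200 B_ack=5295
After event 3: A_seq=5598 A_ack=200 B_seq=200 B_ack=5295
After event 4: A_seq=5598 A_ack=200 B_seq=200 B_ack=5598
After event 5: A_seq=5648 A_ack=200 B_seq=200 B_ack=5648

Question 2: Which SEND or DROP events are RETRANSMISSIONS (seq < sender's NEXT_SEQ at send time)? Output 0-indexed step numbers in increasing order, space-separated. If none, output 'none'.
Step 0: SEND seq=5000 -> fresh
Step 1: SEND seq=5135 -> fresh
Step 2: DROP seq=5295 -> fresh
Step 3: SEND seq=5493 -> fresh
Step 4: SEND seq=5295 -> retransmit
Step 5: SEND seq=5598 -> fresh

Answer: 4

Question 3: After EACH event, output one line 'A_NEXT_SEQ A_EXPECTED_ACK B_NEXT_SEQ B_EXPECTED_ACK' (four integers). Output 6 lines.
5135 200 200 5135
5295 200 200 5295
5493 200 200 5295
5598 200 200 5295
5598 200 200 5598
5648 200 200 5648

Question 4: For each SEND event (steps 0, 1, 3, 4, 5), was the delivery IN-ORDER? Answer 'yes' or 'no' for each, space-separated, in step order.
Step 0: SEND seq=5000 -> in-order
Step 1: SEND seq=5135 -> in-order
Step 3: SEND seq=5493 -> out-of-order
Step 4: SEND seq=5295 -> in-order
Step 5: SEND seq=5598 -> in-order

Answer: yes yes no yes yes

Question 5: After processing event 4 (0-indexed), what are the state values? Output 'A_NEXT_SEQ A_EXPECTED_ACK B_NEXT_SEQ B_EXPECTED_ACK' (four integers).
After event 0: A_seq=5135 A_ack=200 B_seq=200 B_ack=5135
After event 1: A_seq=5295 A_ack=200 B_seq=200 B_ack=5295
After event 2: A_seq=5493 A_ack=200 B_seq=200 B_ack=5295
After event 3: A_seq=5598 A_ack=200 B_seq=200 B_ack=5295
After event 4: A_seq=5598 A_ack=200 B_seq=200 B_ack=5598

5598 200 200 5598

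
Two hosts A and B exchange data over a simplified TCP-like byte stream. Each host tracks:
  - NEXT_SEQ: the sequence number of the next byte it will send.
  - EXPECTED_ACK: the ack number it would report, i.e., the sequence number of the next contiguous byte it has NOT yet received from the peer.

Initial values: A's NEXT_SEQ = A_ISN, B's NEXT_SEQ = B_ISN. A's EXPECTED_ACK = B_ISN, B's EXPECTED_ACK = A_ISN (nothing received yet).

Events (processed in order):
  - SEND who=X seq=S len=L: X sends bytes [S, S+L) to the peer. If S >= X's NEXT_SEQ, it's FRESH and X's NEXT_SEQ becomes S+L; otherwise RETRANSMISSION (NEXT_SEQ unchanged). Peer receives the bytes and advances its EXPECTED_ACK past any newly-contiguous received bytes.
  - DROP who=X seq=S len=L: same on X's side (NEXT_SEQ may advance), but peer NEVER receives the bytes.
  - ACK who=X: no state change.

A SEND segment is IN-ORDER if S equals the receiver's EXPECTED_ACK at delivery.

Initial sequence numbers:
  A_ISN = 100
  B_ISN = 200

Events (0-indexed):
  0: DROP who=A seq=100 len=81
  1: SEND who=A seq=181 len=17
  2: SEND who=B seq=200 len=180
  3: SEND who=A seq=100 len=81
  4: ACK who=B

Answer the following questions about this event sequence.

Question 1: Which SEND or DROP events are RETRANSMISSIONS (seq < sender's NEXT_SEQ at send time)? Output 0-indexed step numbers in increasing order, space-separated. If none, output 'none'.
Answer: 3

Derivation:
Step 0: DROP seq=100 -> fresh
Step 1: SEND seq=181 -> fresh
Step 2: SEND seq=200 -> fresh
Step 3: SEND seq=100 -> retransmit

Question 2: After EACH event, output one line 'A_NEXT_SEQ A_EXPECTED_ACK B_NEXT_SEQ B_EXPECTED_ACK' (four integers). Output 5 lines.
181 200 200 100
198 200 200 100
198 380 380 100
198 380 380 198
198 380 380 198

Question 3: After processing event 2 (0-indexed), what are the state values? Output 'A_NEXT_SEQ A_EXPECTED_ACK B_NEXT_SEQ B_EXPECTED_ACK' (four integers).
After event 0: A_seq=181 A_ack=200 B_seq=200 B_ack=100
After event 1: A_seq=198 A_ack=200 B_seq=200 B_ack=100
After event 2: A_seq=198 A_ack=380 B_seq=380 B_ack=100

198 380 380 100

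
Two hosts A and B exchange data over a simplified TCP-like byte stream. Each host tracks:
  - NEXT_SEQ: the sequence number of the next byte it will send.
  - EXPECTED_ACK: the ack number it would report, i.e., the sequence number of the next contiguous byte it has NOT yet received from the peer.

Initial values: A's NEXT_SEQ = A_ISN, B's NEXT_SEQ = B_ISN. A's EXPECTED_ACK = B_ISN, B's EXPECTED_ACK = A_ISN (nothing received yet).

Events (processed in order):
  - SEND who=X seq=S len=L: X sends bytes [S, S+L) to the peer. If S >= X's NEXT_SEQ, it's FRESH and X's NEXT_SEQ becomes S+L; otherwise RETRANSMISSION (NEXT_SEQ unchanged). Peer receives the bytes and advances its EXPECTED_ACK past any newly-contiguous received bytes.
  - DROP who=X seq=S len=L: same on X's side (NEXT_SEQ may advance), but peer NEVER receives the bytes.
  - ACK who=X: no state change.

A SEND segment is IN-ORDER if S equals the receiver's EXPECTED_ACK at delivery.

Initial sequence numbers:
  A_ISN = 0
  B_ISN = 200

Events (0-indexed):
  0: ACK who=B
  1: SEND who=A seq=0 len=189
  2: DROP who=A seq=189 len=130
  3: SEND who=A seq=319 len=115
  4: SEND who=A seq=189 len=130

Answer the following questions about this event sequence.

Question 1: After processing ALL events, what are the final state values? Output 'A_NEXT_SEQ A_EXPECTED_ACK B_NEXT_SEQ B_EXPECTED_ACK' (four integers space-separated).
Answer: 434 200 200 434

Derivation:
After event 0: A_seq=0 A_ack=200 B_seq=200 B_ack=0
After event 1: A_seq=189 A_ack=200 B_seq=200 B_ack=189
After event 2: A_seq=319 A_ack=200 B_seq=200 B_ack=189
After event 3: A_seq=434 A_ack=200 B_seq=200 B_ack=189
After event 4: A_seq=434 A_ack=200 B_seq=200 B_ack=434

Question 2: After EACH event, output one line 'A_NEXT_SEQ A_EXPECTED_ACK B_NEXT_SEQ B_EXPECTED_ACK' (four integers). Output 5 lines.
0 200 200 0
189 200 200 189
319 200 200 189
434 200 200 189
434 200 200 434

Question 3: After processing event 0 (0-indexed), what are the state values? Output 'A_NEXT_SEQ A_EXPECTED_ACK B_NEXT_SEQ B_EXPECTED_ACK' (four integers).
After event 0: A_seq=0 A_ack=200 B_seq=200 B_ack=0

0 200 200 0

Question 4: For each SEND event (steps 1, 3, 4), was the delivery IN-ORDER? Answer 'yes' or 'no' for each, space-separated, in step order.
Answer: yes no yes

Derivation:
Step 1: SEND seq=0 -> in-order
Step 3: SEND seq=319 -> out-of-order
Step 4: SEND seq=189 -> in-order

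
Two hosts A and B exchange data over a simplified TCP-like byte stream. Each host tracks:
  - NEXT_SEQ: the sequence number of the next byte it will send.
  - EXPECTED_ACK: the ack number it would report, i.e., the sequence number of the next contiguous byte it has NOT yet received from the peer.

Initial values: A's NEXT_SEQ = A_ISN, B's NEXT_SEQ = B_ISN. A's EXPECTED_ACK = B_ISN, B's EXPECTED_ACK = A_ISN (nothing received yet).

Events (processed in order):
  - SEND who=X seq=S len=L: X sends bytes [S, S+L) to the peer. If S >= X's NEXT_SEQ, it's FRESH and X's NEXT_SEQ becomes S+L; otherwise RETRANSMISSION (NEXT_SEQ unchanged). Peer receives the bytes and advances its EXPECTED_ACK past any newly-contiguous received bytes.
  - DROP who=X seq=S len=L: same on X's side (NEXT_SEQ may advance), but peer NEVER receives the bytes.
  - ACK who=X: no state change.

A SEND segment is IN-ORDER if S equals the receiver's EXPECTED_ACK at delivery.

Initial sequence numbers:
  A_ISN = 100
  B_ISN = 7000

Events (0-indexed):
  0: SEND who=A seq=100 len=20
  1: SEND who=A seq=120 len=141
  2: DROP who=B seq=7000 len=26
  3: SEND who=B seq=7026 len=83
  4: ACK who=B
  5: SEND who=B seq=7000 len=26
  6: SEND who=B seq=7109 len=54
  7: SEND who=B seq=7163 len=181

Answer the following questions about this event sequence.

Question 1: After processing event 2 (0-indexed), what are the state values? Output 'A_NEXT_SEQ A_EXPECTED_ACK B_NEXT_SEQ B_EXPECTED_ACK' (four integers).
After event 0: A_seq=120 A_ack=7000 B_seq=7000 B_ack=120
After event 1: A_seq=261 A_ack=7000 B_seq=7000 B_ack=261
After event 2: A_seq=261 A_ack=7000 B_seq=7026 B_ack=261

261 7000 7026 261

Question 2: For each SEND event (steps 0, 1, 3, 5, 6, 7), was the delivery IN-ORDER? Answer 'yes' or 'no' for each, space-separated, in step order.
Answer: yes yes no yes yes yes

Derivation:
Step 0: SEND seq=100 -> in-order
Step 1: SEND seq=120 -> in-order
Step 3: SEND seq=7026 -> out-of-order
Step 5: SEND seq=7000 -> in-order
Step 6: SEND seq=7109 -> in-order
Step 7: SEND seq=7163 -> in-order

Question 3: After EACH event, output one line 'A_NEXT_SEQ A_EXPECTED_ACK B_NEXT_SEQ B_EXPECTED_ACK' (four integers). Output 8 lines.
120 7000 7000 120
261 7000 7000 261
261 7000 7026 261
261 7000 7109 261
261 7000 7109 261
261 7109 7109 261
261 7163 7163 261
261 7344 7344 261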